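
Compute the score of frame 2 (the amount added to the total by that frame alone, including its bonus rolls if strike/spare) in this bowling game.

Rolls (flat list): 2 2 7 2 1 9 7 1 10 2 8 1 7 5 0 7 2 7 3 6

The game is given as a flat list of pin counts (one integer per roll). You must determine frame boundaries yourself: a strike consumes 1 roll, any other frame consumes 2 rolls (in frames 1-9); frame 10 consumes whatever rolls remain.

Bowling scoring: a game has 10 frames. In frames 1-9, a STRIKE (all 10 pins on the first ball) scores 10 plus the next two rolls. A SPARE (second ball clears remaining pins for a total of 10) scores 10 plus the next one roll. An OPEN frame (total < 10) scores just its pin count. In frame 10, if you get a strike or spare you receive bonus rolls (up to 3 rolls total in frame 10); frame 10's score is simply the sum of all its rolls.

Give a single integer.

Answer: 9

Derivation:
Frame 1: OPEN (2+2=4). Cumulative: 4
Frame 2: OPEN (7+2=9). Cumulative: 13
Frame 3: SPARE (1+9=10). 10 + next roll (7) = 17. Cumulative: 30
Frame 4: OPEN (7+1=8). Cumulative: 38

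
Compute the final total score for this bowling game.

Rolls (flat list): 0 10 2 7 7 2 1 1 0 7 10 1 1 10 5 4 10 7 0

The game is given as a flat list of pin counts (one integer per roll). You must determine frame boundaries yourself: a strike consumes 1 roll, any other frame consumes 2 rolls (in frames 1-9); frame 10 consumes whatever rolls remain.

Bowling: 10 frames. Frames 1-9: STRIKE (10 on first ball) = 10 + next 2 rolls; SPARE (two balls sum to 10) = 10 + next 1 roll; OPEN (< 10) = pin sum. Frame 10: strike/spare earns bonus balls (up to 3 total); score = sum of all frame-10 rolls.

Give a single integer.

Frame 1: SPARE (0+10=10). 10 + next roll (2) = 12. Cumulative: 12
Frame 2: OPEN (2+7=9). Cumulative: 21
Frame 3: OPEN (7+2=9). Cumulative: 30
Frame 4: OPEN (1+1=2). Cumulative: 32
Frame 5: OPEN (0+7=7). Cumulative: 39
Frame 6: STRIKE. 10 + next two rolls (1+1) = 12. Cumulative: 51
Frame 7: OPEN (1+1=2). Cumulative: 53
Frame 8: STRIKE. 10 + next two rolls (5+4) = 19. Cumulative: 72
Frame 9: OPEN (5+4=9). Cumulative: 81
Frame 10: STRIKE. Sum of all frame-10 rolls (10+7+0) = 17. Cumulative: 98

Answer: 98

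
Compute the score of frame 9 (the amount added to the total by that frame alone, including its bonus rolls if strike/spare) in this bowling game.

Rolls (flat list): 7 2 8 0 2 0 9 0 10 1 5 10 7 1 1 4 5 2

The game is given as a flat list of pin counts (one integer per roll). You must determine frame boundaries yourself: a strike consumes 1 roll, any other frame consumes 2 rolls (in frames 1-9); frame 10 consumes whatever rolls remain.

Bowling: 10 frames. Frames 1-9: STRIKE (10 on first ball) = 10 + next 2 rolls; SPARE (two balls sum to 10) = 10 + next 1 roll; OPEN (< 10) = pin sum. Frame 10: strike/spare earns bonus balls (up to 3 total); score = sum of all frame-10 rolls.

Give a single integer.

Answer: 5

Derivation:
Frame 1: OPEN (7+2=9). Cumulative: 9
Frame 2: OPEN (8+0=8). Cumulative: 17
Frame 3: OPEN (2+0=2). Cumulative: 19
Frame 4: OPEN (9+0=9). Cumulative: 28
Frame 5: STRIKE. 10 + next two rolls (1+5) = 16. Cumulative: 44
Frame 6: OPEN (1+5=6). Cumulative: 50
Frame 7: STRIKE. 10 + next two rolls (7+1) = 18. Cumulative: 68
Frame 8: OPEN (7+1=8). Cumulative: 76
Frame 9: OPEN (1+4=5). Cumulative: 81
Frame 10: OPEN. Sum of all frame-10 rolls (5+2) = 7. Cumulative: 88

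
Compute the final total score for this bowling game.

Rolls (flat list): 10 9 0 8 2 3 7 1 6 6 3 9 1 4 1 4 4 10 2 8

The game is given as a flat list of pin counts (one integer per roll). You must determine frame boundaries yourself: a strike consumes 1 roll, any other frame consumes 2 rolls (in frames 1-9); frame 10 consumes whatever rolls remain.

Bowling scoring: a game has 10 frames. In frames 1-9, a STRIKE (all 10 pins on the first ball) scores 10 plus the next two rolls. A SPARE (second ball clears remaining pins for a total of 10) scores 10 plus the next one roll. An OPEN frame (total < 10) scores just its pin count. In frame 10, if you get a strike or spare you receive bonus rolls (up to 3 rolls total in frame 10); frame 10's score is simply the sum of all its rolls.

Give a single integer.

Answer: 115

Derivation:
Frame 1: STRIKE. 10 + next two rolls (9+0) = 19. Cumulative: 19
Frame 2: OPEN (9+0=9). Cumulative: 28
Frame 3: SPARE (8+2=10). 10 + next roll (3) = 13. Cumulative: 41
Frame 4: SPARE (3+7=10). 10 + next roll (1) = 11. Cumulative: 52
Frame 5: OPEN (1+6=7). Cumulative: 59
Frame 6: OPEN (6+3=9). Cumulative: 68
Frame 7: SPARE (9+1=10). 10 + next roll (4) = 14. Cumulative: 82
Frame 8: OPEN (4+1=5). Cumulative: 87
Frame 9: OPEN (4+4=8). Cumulative: 95
Frame 10: STRIKE. Sum of all frame-10 rolls (10+2+8) = 20. Cumulative: 115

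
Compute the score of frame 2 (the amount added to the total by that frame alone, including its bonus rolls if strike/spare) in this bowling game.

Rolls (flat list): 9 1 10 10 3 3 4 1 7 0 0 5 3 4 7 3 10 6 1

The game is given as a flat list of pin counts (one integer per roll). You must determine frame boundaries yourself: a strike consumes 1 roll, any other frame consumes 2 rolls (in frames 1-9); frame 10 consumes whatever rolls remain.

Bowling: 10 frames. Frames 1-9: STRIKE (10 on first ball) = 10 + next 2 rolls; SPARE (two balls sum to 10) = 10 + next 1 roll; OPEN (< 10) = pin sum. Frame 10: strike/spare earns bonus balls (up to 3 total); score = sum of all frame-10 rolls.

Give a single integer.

Answer: 23

Derivation:
Frame 1: SPARE (9+1=10). 10 + next roll (10) = 20. Cumulative: 20
Frame 2: STRIKE. 10 + next two rolls (10+3) = 23. Cumulative: 43
Frame 3: STRIKE. 10 + next two rolls (3+3) = 16. Cumulative: 59
Frame 4: OPEN (3+3=6). Cumulative: 65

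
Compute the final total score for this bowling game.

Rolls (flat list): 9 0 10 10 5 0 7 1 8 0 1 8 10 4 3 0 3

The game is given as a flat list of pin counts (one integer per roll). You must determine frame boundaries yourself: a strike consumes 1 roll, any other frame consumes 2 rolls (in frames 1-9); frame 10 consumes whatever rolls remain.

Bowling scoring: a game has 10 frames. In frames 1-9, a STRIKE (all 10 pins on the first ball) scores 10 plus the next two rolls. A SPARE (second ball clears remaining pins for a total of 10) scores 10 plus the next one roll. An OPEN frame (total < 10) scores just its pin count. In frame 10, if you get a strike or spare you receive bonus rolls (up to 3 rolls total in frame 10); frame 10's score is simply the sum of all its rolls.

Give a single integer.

Answer: 106

Derivation:
Frame 1: OPEN (9+0=9). Cumulative: 9
Frame 2: STRIKE. 10 + next two rolls (10+5) = 25. Cumulative: 34
Frame 3: STRIKE. 10 + next two rolls (5+0) = 15. Cumulative: 49
Frame 4: OPEN (5+0=5). Cumulative: 54
Frame 5: OPEN (7+1=8). Cumulative: 62
Frame 6: OPEN (8+0=8). Cumulative: 70
Frame 7: OPEN (1+8=9). Cumulative: 79
Frame 8: STRIKE. 10 + next two rolls (4+3) = 17. Cumulative: 96
Frame 9: OPEN (4+3=7). Cumulative: 103
Frame 10: OPEN. Sum of all frame-10 rolls (0+3) = 3. Cumulative: 106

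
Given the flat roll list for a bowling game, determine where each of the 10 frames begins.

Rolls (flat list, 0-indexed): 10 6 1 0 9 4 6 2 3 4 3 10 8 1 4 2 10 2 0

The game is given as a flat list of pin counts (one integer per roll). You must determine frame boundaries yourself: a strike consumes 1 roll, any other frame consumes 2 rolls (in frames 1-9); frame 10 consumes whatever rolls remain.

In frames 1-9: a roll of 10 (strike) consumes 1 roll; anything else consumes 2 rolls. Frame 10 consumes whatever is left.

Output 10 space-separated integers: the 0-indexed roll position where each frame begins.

Frame 1 starts at roll index 0: roll=10 (strike), consumes 1 roll
Frame 2 starts at roll index 1: rolls=6,1 (sum=7), consumes 2 rolls
Frame 3 starts at roll index 3: rolls=0,9 (sum=9), consumes 2 rolls
Frame 4 starts at roll index 5: rolls=4,6 (sum=10), consumes 2 rolls
Frame 5 starts at roll index 7: rolls=2,3 (sum=5), consumes 2 rolls
Frame 6 starts at roll index 9: rolls=4,3 (sum=7), consumes 2 rolls
Frame 7 starts at roll index 11: roll=10 (strike), consumes 1 roll
Frame 8 starts at roll index 12: rolls=8,1 (sum=9), consumes 2 rolls
Frame 9 starts at roll index 14: rolls=4,2 (sum=6), consumes 2 rolls
Frame 10 starts at roll index 16: 3 remaining rolls

Answer: 0 1 3 5 7 9 11 12 14 16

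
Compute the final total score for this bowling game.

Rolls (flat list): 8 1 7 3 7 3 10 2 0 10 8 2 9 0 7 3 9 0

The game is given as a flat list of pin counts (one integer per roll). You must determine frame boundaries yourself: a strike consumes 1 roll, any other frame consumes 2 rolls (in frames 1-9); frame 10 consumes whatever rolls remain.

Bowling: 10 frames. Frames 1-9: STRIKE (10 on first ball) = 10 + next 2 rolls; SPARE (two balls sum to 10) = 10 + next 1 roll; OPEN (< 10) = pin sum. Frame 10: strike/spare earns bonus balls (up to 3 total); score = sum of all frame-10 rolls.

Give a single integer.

Answer: 136

Derivation:
Frame 1: OPEN (8+1=9). Cumulative: 9
Frame 2: SPARE (7+3=10). 10 + next roll (7) = 17. Cumulative: 26
Frame 3: SPARE (7+3=10). 10 + next roll (10) = 20. Cumulative: 46
Frame 4: STRIKE. 10 + next two rolls (2+0) = 12. Cumulative: 58
Frame 5: OPEN (2+0=2). Cumulative: 60
Frame 6: STRIKE. 10 + next two rolls (8+2) = 20. Cumulative: 80
Frame 7: SPARE (8+2=10). 10 + next roll (9) = 19. Cumulative: 99
Frame 8: OPEN (9+0=9). Cumulative: 108
Frame 9: SPARE (7+3=10). 10 + next roll (9) = 19. Cumulative: 127
Frame 10: OPEN. Sum of all frame-10 rolls (9+0) = 9. Cumulative: 136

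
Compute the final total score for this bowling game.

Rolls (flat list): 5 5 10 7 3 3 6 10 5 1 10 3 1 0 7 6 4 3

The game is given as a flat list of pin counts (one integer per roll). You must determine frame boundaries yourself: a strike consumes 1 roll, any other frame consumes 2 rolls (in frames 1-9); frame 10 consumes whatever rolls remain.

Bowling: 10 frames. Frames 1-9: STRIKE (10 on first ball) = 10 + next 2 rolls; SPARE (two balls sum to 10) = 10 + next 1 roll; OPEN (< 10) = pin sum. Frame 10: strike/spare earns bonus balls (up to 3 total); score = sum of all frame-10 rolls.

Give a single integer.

Answer: 122

Derivation:
Frame 1: SPARE (5+5=10). 10 + next roll (10) = 20. Cumulative: 20
Frame 2: STRIKE. 10 + next two rolls (7+3) = 20. Cumulative: 40
Frame 3: SPARE (7+3=10). 10 + next roll (3) = 13. Cumulative: 53
Frame 4: OPEN (3+6=9). Cumulative: 62
Frame 5: STRIKE. 10 + next two rolls (5+1) = 16. Cumulative: 78
Frame 6: OPEN (5+1=6). Cumulative: 84
Frame 7: STRIKE. 10 + next two rolls (3+1) = 14. Cumulative: 98
Frame 8: OPEN (3+1=4). Cumulative: 102
Frame 9: OPEN (0+7=7). Cumulative: 109
Frame 10: SPARE. Sum of all frame-10 rolls (6+4+3) = 13. Cumulative: 122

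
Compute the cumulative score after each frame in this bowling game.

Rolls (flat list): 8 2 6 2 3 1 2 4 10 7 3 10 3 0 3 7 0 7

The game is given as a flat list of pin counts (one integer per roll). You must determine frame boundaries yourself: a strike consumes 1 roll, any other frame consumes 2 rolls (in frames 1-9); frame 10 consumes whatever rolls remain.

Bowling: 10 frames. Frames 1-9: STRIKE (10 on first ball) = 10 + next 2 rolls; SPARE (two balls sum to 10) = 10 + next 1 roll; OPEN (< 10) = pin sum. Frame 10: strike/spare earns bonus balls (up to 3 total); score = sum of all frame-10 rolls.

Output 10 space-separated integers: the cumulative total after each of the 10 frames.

Frame 1: SPARE (8+2=10). 10 + next roll (6) = 16. Cumulative: 16
Frame 2: OPEN (6+2=8). Cumulative: 24
Frame 3: OPEN (3+1=4). Cumulative: 28
Frame 4: OPEN (2+4=6). Cumulative: 34
Frame 5: STRIKE. 10 + next two rolls (7+3) = 20. Cumulative: 54
Frame 6: SPARE (7+3=10). 10 + next roll (10) = 20. Cumulative: 74
Frame 7: STRIKE. 10 + next two rolls (3+0) = 13. Cumulative: 87
Frame 8: OPEN (3+0=3). Cumulative: 90
Frame 9: SPARE (3+7=10). 10 + next roll (0) = 10. Cumulative: 100
Frame 10: OPEN. Sum of all frame-10 rolls (0+7) = 7. Cumulative: 107

Answer: 16 24 28 34 54 74 87 90 100 107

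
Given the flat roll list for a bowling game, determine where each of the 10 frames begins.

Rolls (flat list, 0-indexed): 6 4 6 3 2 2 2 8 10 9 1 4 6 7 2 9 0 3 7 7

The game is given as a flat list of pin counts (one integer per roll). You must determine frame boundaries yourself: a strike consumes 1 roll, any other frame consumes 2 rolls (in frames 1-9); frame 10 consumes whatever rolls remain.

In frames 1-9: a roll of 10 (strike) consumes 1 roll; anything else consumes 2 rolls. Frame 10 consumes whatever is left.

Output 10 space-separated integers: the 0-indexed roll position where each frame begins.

Frame 1 starts at roll index 0: rolls=6,4 (sum=10), consumes 2 rolls
Frame 2 starts at roll index 2: rolls=6,3 (sum=9), consumes 2 rolls
Frame 3 starts at roll index 4: rolls=2,2 (sum=4), consumes 2 rolls
Frame 4 starts at roll index 6: rolls=2,8 (sum=10), consumes 2 rolls
Frame 5 starts at roll index 8: roll=10 (strike), consumes 1 roll
Frame 6 starts at roll index 9: rolls=9,1 (sum=10), consumes 2 rolls
Frame 7 starts at roll index 11: rolls=4,6 (sum=10), consumes 2 rolls
Frame 8 starts at roll index 13: rolls=7,2 (sum=9), consumes 2 rolls
Frame 9 starts at roll index 15: rolls=9,0 (sum=9), consumes 2 rolls
Frame 10 starts at roll index 17: 3 remaining rolls

Answer: 0 2 4 6 8 9 11 13 15 17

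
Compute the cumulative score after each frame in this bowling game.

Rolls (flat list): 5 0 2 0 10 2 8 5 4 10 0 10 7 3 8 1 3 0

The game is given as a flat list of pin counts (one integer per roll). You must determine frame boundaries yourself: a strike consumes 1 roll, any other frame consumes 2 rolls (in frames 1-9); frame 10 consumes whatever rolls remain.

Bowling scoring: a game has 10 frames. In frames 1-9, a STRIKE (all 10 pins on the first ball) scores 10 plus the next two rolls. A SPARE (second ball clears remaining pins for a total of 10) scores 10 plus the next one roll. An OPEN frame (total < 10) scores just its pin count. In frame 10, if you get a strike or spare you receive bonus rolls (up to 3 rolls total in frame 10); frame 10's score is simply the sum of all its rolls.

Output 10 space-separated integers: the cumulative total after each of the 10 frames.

Frame 1: OPEN (5+0=5). Cumulative: 5
Frame 2: OPEN (2+0=2). Cumulative: 7
Frame 3: STRIKE. 10 + next two rolls (2+8) = 20. Cumulative: 27
Frame 4: SPARE (2+8=10). 10 + next roll (5) = 15. Cumulative: 42
Frame 5: OPEN (5+4=9). Cumulative: 51
Frame 6: STRIKE. 10 + next two rolls (0+10) = 20. Cumulative: 71
Frame 7: SPARE (0+10=10). 10 + next roll (7) = 17. Cumulative: 88
Frame 8: SPARE (7+3=10). 10 + next roll (8) = 18. Cumulative: 106
Frame 9: OPEN (8+1=9). Cumulative: 115
Frame 10: OPEN. Sum of all frame-10 rolls (3+0) = 3. Cumulative: 118

Answer: 5 7 27 42 51 71 88 106 115 118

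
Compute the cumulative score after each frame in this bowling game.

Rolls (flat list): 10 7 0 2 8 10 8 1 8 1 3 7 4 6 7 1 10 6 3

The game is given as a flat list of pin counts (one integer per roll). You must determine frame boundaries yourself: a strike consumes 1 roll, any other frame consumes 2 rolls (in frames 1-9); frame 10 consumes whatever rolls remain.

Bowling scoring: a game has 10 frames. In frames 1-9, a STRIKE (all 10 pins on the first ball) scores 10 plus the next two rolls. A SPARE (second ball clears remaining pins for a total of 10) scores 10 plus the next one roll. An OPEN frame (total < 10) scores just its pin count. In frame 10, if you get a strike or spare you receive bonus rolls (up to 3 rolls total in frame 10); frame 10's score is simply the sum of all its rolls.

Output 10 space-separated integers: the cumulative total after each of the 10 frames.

Answer: 17 24 44 63 72 81 95 112 120 139

Derivation:
Frame 1: STRIKE. 10 + next two rolls (7+0) = 17. Cumulative: 17
Frame 2: OPEN (7+0=7). Cumulative: 24
Frame 3: SPARE (2+8=10). 10 + next roll (10) = 20. Cumulative: 44
Frame 4: STRIKE. 10 + next two rolls (8+1) = 19. Cumulative: 63
Frame 5: OPEN (8+1=9). Cumulative: 72
Frame 6: OPEN (8+1=9). Cumulative: 81
Frame 7: SPARE (3+7=10). 10 + next roll (4) = 14. Cumulative: 95
Frame 8: SPARE (4+6=10). 10 + next roll (7) = 17. Cumulative: 112
Frame 9: OPEN (7+1=8). Cumulative: 120
Frame 10: STRIKE. Sum of all frame-10 rolls (10+6+3) = 19. Cumulative: 139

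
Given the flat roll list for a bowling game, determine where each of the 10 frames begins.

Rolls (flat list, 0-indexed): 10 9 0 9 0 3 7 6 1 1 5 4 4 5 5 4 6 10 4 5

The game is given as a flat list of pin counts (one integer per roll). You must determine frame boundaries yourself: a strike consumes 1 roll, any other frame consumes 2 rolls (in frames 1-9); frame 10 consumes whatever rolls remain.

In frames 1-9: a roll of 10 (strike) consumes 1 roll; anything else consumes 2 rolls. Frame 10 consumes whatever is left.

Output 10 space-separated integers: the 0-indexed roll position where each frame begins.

Answer: 0 1 3 5 7 9 11 13 15 17

Derivation:
Frame 1 starts at roll index 0: roll=10 (strike), consumes 1 roll
Frame 2 starts at roll index 1: rolls=9,0 (sum=9), consumes 2 rolls
Frame 3 starts at roll index 3: rolls=9,0 (sum=9), consumes 2 rolls
Frame 4 starts at roll index 5: rolls=3,7 (sum=10), consumes 2 rolls
Frame 5 starts at roll index 7: rolls=6,1 (sum=7), consumes 2 rolls
Frame 6 starts at roll index 9: rolls=1,5 (sum=6), consumes 2 rolls
Frame 7 starts at roll index 11: rolls=4,4 (sum=8), consumes 2 rolls
Frame 8 starts at roll index 13: rolls=5,5 (sum=10), consumes 2 rolls
Frame 9 starts at roll index 15: rolls=4,6 (sum=10), consumes 2 rolls
Frame 10 starts at roll index 17: 3 remaining rolls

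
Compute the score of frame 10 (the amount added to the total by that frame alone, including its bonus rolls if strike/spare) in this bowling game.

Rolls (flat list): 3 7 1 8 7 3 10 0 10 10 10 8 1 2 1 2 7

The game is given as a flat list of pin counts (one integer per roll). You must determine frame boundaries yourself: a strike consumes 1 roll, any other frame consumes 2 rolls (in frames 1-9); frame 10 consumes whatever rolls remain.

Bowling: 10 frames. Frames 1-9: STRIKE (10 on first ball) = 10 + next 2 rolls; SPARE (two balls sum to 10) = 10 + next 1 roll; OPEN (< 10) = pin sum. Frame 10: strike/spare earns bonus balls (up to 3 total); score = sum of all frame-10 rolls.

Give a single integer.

Answer: 9

Derivation:
Frame 1: SPARE (3+7=10). 10 + next roll (1) = 11. Cumulative: 11
Frame 2: OPEN (1+8=9). Cumulative: 20
Frame 3: SPARE (7+3=10). 10 + next roll (10) = 20. Cumulative: 40
Frame 4: STRIKE. 10 + next two rolls (0+10) = 20. Cumulative: 60
Frame 5: SPARE (0+10=10). 10 + next roll (10) = 20. Cumulative: 80
Frame 6: STRIKE. 10 + next two rolls (10+8) = 28. Cumulative: 108
Frame 7: STRIKE. 10 + next two rolls (8+1) = 19. Cumulative: 127
Frame 8: OPEN (8+1=9). Cumulative: 136
Frame 9: OPEN (2+1=3). Cumulative: 139
Frame 10: OPEN. Sum of all frame-10 rolls (2+7) = 9. Cumulative: 148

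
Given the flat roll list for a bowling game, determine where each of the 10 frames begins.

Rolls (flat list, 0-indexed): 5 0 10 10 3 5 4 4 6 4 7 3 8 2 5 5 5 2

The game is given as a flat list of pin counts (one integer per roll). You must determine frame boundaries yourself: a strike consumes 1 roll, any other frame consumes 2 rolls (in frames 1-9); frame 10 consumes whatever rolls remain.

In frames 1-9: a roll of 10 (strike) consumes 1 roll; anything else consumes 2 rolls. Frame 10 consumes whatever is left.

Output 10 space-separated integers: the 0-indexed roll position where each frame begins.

Answer: 0 2 3 4 6 8 10 12 14 16

Derivation:
Frame 1 starts at roll index 0: rolls=5,0 (sum=5), consumes 2 rolls
Frame 2 starts at roll index 2: roll=10 (strike), consumes 1 roll
Frame 3 starts at roll index 3: roll=10 (strike), consumes 1 roll
Frame 4 starts at roll index 4: rolls=3,5 (sum=8), consumes 2 rolls
Frame 5 starts at roll index 6: rolls=4,4 (sum=8), consumes 2 rolls
Frame 6 starts at roll index 8: rolls=6,4 (sum=10), consumes 2 rolls
Frame 7 starts at roll index 10: rolls=7,3 (sum=10), consumes 2 rolls
Frame 8 starts at roll index 12: rolls=8,2 (sum=10), consumes 2 rolls
Frame 9 starts at roll index 14: rolls=5,5 (sum=10), consumes 2 rolls
Frame 10 starts at roll index 16: 2 remaining rolls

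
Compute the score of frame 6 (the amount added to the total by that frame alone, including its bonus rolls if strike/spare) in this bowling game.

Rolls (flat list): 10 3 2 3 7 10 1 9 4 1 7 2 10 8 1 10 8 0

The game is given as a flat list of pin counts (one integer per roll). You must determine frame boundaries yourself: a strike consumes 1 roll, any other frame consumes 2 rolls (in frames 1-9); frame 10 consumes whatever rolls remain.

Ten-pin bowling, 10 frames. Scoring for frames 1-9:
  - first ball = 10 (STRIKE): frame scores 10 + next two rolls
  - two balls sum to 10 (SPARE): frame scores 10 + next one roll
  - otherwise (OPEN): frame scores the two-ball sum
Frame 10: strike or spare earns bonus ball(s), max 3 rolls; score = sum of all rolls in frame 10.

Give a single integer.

Frame 1: STRIKE. 10 + next two rolls (3+2) = 15. Cumulative: 15
Frame 2: OPEN (3+2=5). Cumulative: 20
Frame 3: SPARE (3+7=10). 10 + next roll (10) = 20. Cumulative: 40
Frame 4: STRIKE. 10 + next two rolls (1+9) = 20. Cumulative: 60
Frame 5: SPARE (1+9=10). 10 + next roll (4) = 14. Cumulative: 74
Frame 6: OPEN (4+1=5). Cumulative: 79
Frame 7: OPEN (7+2=9). Cumulative: 88
Frame 8: STRIKE. 10 + next two rolls (8+1) = 19. Cumulative: 107

Answer: 5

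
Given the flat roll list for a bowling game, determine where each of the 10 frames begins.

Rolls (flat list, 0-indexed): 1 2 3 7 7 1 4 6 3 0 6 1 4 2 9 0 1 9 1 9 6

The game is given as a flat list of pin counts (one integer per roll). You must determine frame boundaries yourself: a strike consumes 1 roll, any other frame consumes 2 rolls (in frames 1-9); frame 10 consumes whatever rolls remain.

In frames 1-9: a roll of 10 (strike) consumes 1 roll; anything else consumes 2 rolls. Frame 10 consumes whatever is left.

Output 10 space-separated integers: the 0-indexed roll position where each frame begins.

Answer: 0 2 4 6 8 10 12 14 16 18

Derivation:
Frame 1 starts at roll index 0: rolls=1,2 (sum=3), consumes 2 rolls
Frame 2 starts at roll index 2: rolls=3,7 (sum=10), consumes 2 rolls
Frame 3 starts at roll index 4: rolls=7,1 (sum=8), consumes 2 rolls
Frame 4 starts at roll index 6: rolls=4,6 (sum=10), consumes 2 rolls
Frame 5 starts at roll index 8: rolls=3,0 (sum=3), consumes 2 rolls
Frame 6 starts at roll index 10: rolls=6,1 (sum=7), consumes 2 rolls
Frame 7 starts at roll index 12: rolls=4,2 (sum=6), consumes 2 rolls
Frame 8 starts at roll index 14: rolls=9,0 (sum=9), consumes 2 rolls
Frame 9 starts at roll index 16: rolls=1,9 (sum=10), consumes 2 rolls
Frame 10 starts at roll index 18: 3 remaining rolls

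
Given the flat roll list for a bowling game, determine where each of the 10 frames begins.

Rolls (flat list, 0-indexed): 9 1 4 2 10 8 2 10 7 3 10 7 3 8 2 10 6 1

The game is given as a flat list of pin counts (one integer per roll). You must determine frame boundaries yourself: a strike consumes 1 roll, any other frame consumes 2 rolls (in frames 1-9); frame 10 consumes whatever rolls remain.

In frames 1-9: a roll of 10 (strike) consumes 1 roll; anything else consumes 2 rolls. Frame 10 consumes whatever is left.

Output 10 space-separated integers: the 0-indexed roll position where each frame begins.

Answer: 0 2 4 5 7 8 10 11 13 15

Derivation:
Frame 1 starts at roll index 0: rolls=9,1 (sum=10), consumes 2 rolls
Frame 2 starts at roll index 2: rolls=4,2 (sum=6), consumes 2 rolls
Frame 3 starts at roll index 4: roll=10 (strike), consumes 1 roll
Frame 4 starts at roll index 5: rolls=8,2 (sum=10), consumes 2 rolls
Frame 5 starts at roll index 7: roll=10 (strike), consumes 1 roll
Frame 6 starts at roll index 8: rolls=7,3 (sum=10), consumes 2 rolls
Frame 7 starts at roll index 10: roll=10 (strike), consumes 1 roll
Frame 8 starts at roll index 11: rolls=7,3 (sum=10), consumes 2 rolls
Frame 9 starts at roll index 13: rolls=8,2 (sum=10), consumes 2 rolls
Frame 10 starts at roll index 15: 3 remaining rolls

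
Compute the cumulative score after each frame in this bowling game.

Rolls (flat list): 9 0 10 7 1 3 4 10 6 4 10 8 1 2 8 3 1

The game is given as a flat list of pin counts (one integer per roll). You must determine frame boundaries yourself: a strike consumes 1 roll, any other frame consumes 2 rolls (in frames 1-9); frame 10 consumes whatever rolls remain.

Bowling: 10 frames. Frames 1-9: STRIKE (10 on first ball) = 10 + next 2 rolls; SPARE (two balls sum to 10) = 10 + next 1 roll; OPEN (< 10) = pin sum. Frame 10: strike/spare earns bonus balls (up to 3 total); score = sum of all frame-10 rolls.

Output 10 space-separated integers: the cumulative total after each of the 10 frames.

Frame 1: OPEN (9+0=9). Cumulative: 9
Frame 2: STRIKE. 10 + next two rolls (7+1) = 18. Cumulative: 27
Frame 3: OPEN (7+1=8). Cumulative: 35
Frame 4: OPEN (3+4=7). Cumulative: 42
Frame 5: STRIKE. 10 + next two rolls (6+4) = 20. Cumulative: 62
Frame 6: SPARE (6+4=10). 10 + next roll (10) = 20. Cumulative: 82
Frame 7: STRIKE. 10 + next two rolls (8+1) = 19. Cumulative: 101
Frame 8: OPEN (8+1=9). Cumulative: 110
Frame 9: SPARE (2+8=10). 10 + next roll (3) = 13. Cumulative: 123
Frame 10: OPEN. Sum of all frame-10 rolls (3+1) = 4. Cumulative: 127

Answer: 9 27 35 42 62 82 101 110 123 127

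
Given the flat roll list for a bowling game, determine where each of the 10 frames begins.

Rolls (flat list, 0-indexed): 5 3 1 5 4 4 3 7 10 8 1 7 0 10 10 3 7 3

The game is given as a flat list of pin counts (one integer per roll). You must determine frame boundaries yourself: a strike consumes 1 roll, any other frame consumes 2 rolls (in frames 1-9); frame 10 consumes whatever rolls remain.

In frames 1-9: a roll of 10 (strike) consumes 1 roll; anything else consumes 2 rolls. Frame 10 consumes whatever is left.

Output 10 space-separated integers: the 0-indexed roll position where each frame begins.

Answer: 0 2 4 6 8 9 11 13 14 15

Derivation:
Frame 1 starts at roll index 0: rolls=5,3 (sum=8), consumes 2 rolls
Frame 2 starts at roll index 2: rolls=1,5 (sum=6), consumes 2 rolls
Frame 3 starts at roll index 4: rolls=4,4 (sum=8), consumes 2 rolls
Frame 4 starts at roll index 6: rolls=3,7 (sum=10), consumes 2 rolls
Frame 5 starts at roll index 8: roll=10 (strike), consumes 1 roll
Frame 6 starts at roll index 9: rolls=8,1 (sum=9), consumes 2 rolls
Frame 7 starts at roll index 11: rolls=7,0 (sum=7), consumes 2 rolls
Frame 8 starts at roll index 13: roll=10 (strike), consumes 1 roll
Frame 9 starts at roll index 14: roll=10 (strike), consumes 1 roll
Frame 10 starts at roll index 15: 3 remaining rolls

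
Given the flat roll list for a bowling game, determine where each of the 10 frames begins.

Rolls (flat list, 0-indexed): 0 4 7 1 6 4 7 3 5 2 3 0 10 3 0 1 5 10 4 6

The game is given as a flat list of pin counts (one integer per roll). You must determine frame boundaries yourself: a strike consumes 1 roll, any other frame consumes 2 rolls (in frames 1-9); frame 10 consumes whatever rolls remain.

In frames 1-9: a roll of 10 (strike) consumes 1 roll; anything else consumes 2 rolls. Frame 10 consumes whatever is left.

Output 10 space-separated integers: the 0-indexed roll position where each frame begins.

Answer: 0 2 4 6 8 10 12 13 15 17

Derivation:
Frame 1 starts at roll index 0: rolls=0,4 (sum=4), consumes 2 rolls
Frame 2 starts at roll index 2: rolls=7,1 (sum=8), consumes 2 rolls
Frame 3 starts at roll index 4: rolls=6,4 (sum=10), consumes 2 rolls
Frame 4 starts at roll index 6: rolls=7,3 (sum=10), consumes 2 rolls
Frame 5 starts at roll index 8: rolls=5,2 (sum=7), consumes 2 rolls
Frame 6 starts at roll index 10: rolls=3,0 (sum=3), consumes 2 rolls
Frame 7 starts at roll index 12: roll=10 (strike), consumes 1 roll
Frame 8 starts at roll index 13: rolls=3,0 (sum=3), consumes 2 rolls
Frame 9 starts at roll index 15: rolls=1,5 (sum=6), consumes 2 rolls
Frame 10 starts at roll index 17: 3 remaining rolls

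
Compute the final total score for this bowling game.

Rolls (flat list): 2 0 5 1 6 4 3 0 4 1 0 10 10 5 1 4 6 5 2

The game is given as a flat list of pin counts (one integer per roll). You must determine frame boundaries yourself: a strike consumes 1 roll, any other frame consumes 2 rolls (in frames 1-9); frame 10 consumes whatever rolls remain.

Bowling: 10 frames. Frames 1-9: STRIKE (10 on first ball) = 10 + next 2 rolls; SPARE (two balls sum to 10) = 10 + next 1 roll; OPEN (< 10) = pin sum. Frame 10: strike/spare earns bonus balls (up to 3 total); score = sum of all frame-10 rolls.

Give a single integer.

Answer: 93

Derivation:
Frame 1: OPEN (2+0=2). Cumulative: 2
Frame 2: OPEN (5+1=6). Cumulative: 8
Frame 3: SPARE (6+4=10). 10 + next roll (3) = 13. Cumulative: 21
Frame 4: OPEN (3+0=3). Cumulative: 24
Frame 5: OPEN (4+1=5). Cumulative: 29
Frame 6: SPARE (0+10=10). 10 + next roll (10) = 20. Cumulative: 49
Frame 7: STRIKE. 10 + next two rolls (5+1) = 16. Cumulative: 65
Frame 8: OPEN (5+1=6). Cumulative: 71
Frame 9: SPARE (4+6=10). 10 + next roll (5) = 15. Cumulative: 86
Frame 10: OPEN. Sum of all frame-10 rolls (5+2) = 7. Cumulative: 93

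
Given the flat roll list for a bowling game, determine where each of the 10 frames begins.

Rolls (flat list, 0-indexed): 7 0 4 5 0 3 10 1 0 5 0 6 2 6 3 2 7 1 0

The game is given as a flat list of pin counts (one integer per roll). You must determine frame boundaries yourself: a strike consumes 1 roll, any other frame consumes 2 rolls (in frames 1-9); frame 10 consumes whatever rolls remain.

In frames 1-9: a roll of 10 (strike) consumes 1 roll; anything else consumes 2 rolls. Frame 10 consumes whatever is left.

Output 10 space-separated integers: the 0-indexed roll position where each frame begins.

Answer: 0 2 4 6 7 9 11 13 15 17

Derivation:
Frame 1 starts at roll index 0: rolls=7,0 (sum=7), consumes 2 rolls
Frame 2 starts at roll index 2: rolls=4,5 (sum=9), consumes 2 rolls
Frame 3 starts at roll index 4: rolls=0,3 (sum=3), consumes 2 rolls
Frame 4 starts at roll index 6: roll=10 (strike), consumes 1 roll
Frame 5 starts at roll index 7: rolls=1,0 (sum=1), consumes 2 rolls
Frame 6 starts at roll index 9: rolls=5,0 (sum=5), consumes 2 rolls
Frame 7 starts at roll index 11: rolls=6,2 (sum=8), consumes 2 rolls
Frame 8 starts at roll index 13: rolls=6,3 (sum=9), consumes 2 rolls
Frame 9 starts at roll index 15: rolls=2,7 (sum=9), consumes 2 rolls
Frame 10 starts at roll index 17: 2 remaining rolls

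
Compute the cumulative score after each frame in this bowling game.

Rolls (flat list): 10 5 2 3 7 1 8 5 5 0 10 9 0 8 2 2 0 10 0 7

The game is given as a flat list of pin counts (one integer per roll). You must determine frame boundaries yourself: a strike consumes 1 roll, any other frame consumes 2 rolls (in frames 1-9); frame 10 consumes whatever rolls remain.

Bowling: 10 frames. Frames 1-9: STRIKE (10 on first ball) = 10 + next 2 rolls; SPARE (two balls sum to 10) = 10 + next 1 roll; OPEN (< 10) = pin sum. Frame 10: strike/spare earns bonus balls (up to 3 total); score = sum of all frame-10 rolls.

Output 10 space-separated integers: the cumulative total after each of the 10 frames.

Frame 1: STRIKE. 10 + next two rolls (5+2) = 17. Cumulative: 17
Frame 2: OPEN (5+2=7). Cumulative: 24
Frame 3: SPARE (3+7=10). 10 + next roll (1) = 11. Cumulative: 35
Frame 4: OPEN (1+8=9). Cumulative: 44
Frame 5: SPARE (5+5=10). 10 + next roll (0) = 10. Cumulative: 54
Frame 6: SPARE (0+10=10). 10 + next roll (9) = 19. Cumulative: 73
Frame 7: OPEN (9+0=9). Cumulative: 82
Frame 8: SPARE (8+2=10). 10 + next roll (2) = 12. Cumulative: 94
Frame 9: OPEN (2+0=2). Cumulative: 96
Frame 10: STRIKE. Sum of all frame-10 rolls (10+0+7) = 17. Cumulative: 113

Answer: 17 24 35 44 54 73 82 94 96 113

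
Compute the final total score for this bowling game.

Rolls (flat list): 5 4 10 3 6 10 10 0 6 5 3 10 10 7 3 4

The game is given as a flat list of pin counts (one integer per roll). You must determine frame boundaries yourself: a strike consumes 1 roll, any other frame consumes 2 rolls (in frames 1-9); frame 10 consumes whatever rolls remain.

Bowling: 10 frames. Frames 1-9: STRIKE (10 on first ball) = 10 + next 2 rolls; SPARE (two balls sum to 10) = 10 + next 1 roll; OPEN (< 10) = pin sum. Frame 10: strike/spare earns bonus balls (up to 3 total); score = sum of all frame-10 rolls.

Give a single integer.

Frame 1: OPEN (5+4=9). Cumulative: 9
Frame 2: STRIKE. 10 + next two rolls (3+6) = 19. Cumulative: 28
Frame 3: OPEN (3+6=9). Cumulative: 37
Frame 4: STRIKE. 10 + next two rolls (10+0) = 20. Cumulative: 57
Frame 5: STRIKE. 10 + next two rolls (0+6) = 16. Cumulative: 73
Frame 6: OPEN (0+6=6). Cumulative: 79
Frame 7: OPEN (5+3=8). Cumulative: 87
Frame 8: STRIKE. 10 + next two rolls (10+7) = 27. Cumulative: 114
Frame 9: STRIKE. 10 + next two rolls (7+3) = 20. Cumulative: 134
Frame 10: SPARE. Sum of all frame-10 rolls (7+3+4) = 14. Cumulative: 148

Answer: 148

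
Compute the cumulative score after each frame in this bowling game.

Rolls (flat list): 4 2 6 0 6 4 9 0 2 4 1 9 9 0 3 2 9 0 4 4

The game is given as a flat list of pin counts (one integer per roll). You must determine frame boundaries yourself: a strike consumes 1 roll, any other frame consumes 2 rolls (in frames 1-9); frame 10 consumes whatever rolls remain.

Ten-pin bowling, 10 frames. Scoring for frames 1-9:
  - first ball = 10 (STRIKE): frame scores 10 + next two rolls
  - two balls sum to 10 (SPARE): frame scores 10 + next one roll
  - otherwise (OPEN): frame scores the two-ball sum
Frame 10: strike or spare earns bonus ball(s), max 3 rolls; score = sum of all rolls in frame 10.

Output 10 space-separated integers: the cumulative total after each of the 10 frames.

Frame 1: OPEN (4+2=6). Cumulative: 6
Frame 2: OPEN (6+0=6). Cumulative: 12
Frame 3: SPARE (6+4=10). 10 + next roll (9) = 19. Cumulative: 31
Frame 4: OPEN (9+0=9). Cumulative: 40
Frame 5: OPEN (2+4=6). Cumulative: 46
Frame 6: SPARE (1+9=10). 10 + next roll (9) = 19. Cumulative: 65
Frame 7: OPEN (9+0=9). Cumulative: 74
Frame 8: OPEN (3+2=5). Cumulative: 79
Frame 9: OPEN (9+0=9). Cumulative: 88
Frame 10: OPEN. Sum of all frame-10 rolls (4+4) = 8. Cumulative: 96

Answer: 6 12 31 40 46 65 74 79 88 96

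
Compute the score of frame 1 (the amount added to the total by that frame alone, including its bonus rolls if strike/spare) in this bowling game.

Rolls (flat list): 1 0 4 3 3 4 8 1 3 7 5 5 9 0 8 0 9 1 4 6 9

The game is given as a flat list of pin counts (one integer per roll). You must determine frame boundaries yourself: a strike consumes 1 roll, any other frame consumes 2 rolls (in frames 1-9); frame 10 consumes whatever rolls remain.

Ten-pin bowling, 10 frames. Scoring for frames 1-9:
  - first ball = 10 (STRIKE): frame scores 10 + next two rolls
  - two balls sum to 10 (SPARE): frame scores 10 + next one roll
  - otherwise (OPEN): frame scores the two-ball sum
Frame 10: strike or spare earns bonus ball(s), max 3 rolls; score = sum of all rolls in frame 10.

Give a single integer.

Frame 1: OPEN (1+0=1). Cumulative: 1
Frame 2: OPEN (4+3=7). Cumulative: 8
Frame 3: OPEN (3+4=7). Cumulative: 15

Answer: 1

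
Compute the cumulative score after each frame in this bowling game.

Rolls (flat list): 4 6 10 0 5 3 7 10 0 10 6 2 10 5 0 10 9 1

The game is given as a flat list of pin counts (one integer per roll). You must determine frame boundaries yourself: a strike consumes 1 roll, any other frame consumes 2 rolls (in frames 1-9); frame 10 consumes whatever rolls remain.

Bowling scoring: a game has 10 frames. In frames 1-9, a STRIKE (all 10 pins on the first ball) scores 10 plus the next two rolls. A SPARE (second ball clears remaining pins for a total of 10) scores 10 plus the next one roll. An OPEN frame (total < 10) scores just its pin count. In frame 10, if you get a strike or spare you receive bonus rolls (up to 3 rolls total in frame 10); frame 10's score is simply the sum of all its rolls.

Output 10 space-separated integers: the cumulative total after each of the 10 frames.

Frame 1: SPARE (4+6=10). 10 + next roll (10) = 20. Cumulative: 20
Frame 2: STRIKE. 10 + next two rolls (0+5) = 15. Cumulative: 35
Frame 3: OPEN (0+5=5). Cumulative: 40
Frame 4: SPARE (3+7=10). 10 + next roll (10) = 20. Cumulative: 60
Frame 5: STRIKE. 10 + next two rolls (0+10) = 20. Cumulative: 80
Frame 6: SPARE (0+10=10). 10 + next roll (6) = 16. Cumulative: 96
Frame 7: OPEN (6+2=8). Cumulative: 104
Frame 8: STRIKE. 10 + next two rolls (5+0) = 15. Cumulative: 119
Frame 9: OPEN (5+0=5). Cumulative: 124
Frame 10: STRIKE. Sum of all frame-10 rolls (10+9+1) = 20. Cumulative: 144

Answer: 20 35 40 60 80 96 104 119 124 144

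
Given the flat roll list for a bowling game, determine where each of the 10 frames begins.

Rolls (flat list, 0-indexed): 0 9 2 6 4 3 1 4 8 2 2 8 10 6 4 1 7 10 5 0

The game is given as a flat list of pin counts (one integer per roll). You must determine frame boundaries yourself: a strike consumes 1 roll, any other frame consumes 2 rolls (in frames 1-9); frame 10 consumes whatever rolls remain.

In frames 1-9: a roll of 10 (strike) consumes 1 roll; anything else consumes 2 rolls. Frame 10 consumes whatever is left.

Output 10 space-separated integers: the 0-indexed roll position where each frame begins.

Answer: 0 2 4 6 8 10 12 13 15 17

Derivation:
Frame 1 starts at roll index 0: rolls=0,9 (sum=9), consumes 2 rolls
Frame 2 starts at roll index 2: rolls=2,6 (sum=8), consumes 2 rolls
Frame 3 starts at roll index 4: rolls=4,3 (sum=7), consumes 2 rolls
Frame 4 starts at roll index 6: rolls=1,4 (sum=5), consumes 2 rolls
Frame 5 starts at roll index 8: rolls=8,2 (sum=10), consumes 2 rolls
Frame 6 starts at roll index 10: rolls=2,8 (sum=10), consumes 2 rolls
Frame 7 starts at roll index 12: roll=10 (strike), consumes 1 roll
Frame 8 starts at roll index 13: rolls=6,4 (sum=10), consumes 2 rolls
Frame 9 starts at roll index 15: rolls=1,7 (sum=8), consumes 2 rolls
Frame 10 starts at roll index 17: 3 remaining rolls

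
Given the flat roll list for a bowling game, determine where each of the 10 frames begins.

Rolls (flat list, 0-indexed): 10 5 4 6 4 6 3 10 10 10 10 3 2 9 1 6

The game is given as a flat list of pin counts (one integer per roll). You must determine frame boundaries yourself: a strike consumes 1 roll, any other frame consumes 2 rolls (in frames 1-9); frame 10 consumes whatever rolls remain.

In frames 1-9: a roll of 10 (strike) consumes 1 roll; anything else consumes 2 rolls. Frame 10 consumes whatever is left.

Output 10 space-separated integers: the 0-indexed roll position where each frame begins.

Answer: 0 1 3 5 7 8 9 10 11 13

Derivation:
Frame 1 starts at roll index 0: roll=10 (strike), consumes 1 roll
Frame 2 starts at roll index 1: rolls=5,4 (sum=9), consumes 2 rolls
Frame 3 starts at roll index 3: rolls=6,4 (sum=10), consumes 2 rolls
Frame 4 starts at roll index 5: rolls=6,3 (sum=9), consumes 2 rolls
Frame 5 starts at roll index 7: roll=10 (strike), consumes 1 roll
Frame 6 starts at roll index 8: roll=10 (strike), consumes 1 roll
Frame 7 starts at roll index 9: roll=10 (strike), consumes 1 roll
Frame 8 starts at roll index 10: roll=10 (strike), consumes 1 roll
Frame 9 starts at roll index 11: rolls=3,2 (sum=5), consumes 2 rolls
Frame 10 starts at roll index 13: 3 remaining rolls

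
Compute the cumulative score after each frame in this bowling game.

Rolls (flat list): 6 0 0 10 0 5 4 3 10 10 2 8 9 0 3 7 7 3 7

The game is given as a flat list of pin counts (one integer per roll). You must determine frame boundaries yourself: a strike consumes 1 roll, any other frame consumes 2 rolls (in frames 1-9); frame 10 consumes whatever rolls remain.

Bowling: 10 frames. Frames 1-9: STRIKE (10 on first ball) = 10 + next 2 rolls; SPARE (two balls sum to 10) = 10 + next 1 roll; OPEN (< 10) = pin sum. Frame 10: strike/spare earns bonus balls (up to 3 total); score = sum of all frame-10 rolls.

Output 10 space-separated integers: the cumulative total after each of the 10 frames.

Answer: 6 16 21 28 50 70 89 98 115 132

Derivation:
Frame 1: OPEN (6+0=6). Cumulative: 6
Frame 2: SPARE (0+10=10). 10 + next roll (0) = 10. Cumulative: 16
Frame 3: OPEN (0+5=5). Cumulative: 21
Frame 4: OPEN (4+3=7). Cumulative: 28
Frame 5: STRIKE. 10 + next two rolls (10+2) = 22. Cumulative: 50
Frame 6: STRIKE. 10 + next two rolls (2+8) = 20. Cumulative: 70
Frame 7: SPARE (2+8=10). 10 + next roll (9) = 19. Cumulative: 89
Frame 8: OPEN (9+0=9). Cumulative: 98
Frame 9: SPARE (3+7=10). 10 + next roll (7) = 17. Cumulative: 115
Frame 10: SPARE. Sum of all frame-10 rolls (7+3+7) = 17. Cumulative: 132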